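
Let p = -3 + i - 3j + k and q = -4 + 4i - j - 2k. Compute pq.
7 - 9i + 21j + 13k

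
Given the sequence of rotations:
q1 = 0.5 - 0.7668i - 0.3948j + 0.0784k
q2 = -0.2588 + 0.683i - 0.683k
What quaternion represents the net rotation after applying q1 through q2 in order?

q2 · q1 = 0.4479 + 0.2703i + 0.5724j - 0.6314k
0.4479 + 0.2703i + 0.5724j - 0.6314k


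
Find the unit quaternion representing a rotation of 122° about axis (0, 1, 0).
0.4848 + 0.8746j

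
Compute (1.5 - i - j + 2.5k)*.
1.5 + i + j - 2.5k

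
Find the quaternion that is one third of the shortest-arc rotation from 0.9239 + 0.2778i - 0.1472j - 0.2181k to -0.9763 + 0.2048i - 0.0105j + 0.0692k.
0.9728 + 0.119i - 0.0972j - 0.1735k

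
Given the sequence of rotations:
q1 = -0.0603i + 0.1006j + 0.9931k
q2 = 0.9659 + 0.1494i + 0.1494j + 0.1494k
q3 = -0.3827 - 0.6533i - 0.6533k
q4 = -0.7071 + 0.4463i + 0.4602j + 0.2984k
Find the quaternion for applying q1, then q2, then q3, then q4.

q2 · q1 = -0.1544 + 0.0751i - 0.0602j + 0.9833k
q3 · q2 · q1 = 0.7505 + 0.0328i + 0.6164j - 0.2361k
q4 · q3 · q2 · q1 = -0.7585 + 0.0192i + 0.0247j + 0.6509k
-0.7585 + 0.0192i + 0.0247j + 0.6509k


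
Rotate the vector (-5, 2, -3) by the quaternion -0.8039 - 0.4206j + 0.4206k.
(-2.138, 5.735, 0.735)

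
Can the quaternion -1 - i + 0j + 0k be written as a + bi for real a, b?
Yes. The quaternion -1 - i has j- and k-coefficients y = z = 0, so it lies in the complex subalgebra spanned by 1 and i.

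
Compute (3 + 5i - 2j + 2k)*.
3 - 5i + 2j - 2k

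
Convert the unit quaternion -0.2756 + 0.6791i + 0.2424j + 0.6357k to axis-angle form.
axis = (0.7065, 0.2522, 0.6613), θ = 212°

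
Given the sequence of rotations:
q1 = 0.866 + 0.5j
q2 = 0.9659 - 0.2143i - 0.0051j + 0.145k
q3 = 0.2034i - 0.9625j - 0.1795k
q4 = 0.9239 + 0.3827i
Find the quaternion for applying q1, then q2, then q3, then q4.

q2 · q1 = 0.839 - 0.2581i + 0.4785j + 0.0184k
q3 · q2 · q1 = 0.5164 + 0.2388i - 0.765j - 0.3017k
q4 · q3 · q2 · q1 = 0.3857 + 0.4183i - 0.5913j - 0.5715k
0.3857 + 0.4183i - 0.5913j - 0.5715k


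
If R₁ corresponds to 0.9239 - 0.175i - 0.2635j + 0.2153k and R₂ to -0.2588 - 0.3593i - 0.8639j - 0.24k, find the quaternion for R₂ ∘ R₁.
-0.4779 - 0.5359i - 0.6106j - 0.334k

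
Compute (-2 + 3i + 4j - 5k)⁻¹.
-0.037 - 0.0556i - 0.0741j + 0.0926k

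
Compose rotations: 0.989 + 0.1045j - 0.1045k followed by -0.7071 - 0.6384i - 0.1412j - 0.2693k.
-0.7127 - 0.5885i - 0.2803j - 0.2592k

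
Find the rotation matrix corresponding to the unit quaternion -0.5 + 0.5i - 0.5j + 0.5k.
[[0, 0, 1], [-1, 0, 0], [0, -1, 0]]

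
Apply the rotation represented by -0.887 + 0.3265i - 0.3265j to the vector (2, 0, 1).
(2.153, 0.153, -0.585)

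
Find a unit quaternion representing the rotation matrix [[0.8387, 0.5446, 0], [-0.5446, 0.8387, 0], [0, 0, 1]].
0.9588 - 0.284k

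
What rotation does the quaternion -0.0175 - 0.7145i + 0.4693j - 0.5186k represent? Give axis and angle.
axis = (-0.7146, 0.4694, -0.5187), θ = 182°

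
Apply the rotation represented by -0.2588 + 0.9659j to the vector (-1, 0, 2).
(-0.134, 0, -2.232)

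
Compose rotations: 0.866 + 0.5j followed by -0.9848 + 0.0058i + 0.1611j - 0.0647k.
-0.9334 + 0.0374i - 0.3529j - 0.0531k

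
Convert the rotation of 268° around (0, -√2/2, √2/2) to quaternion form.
-0.6947 - 0.5087j + 0.5087k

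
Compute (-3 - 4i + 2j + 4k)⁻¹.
-0.0667 + 0.0889i - 0.0444j - 0.0889k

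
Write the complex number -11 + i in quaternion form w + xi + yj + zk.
-11 + i + 0j + 0k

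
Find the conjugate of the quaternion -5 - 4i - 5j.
-5 + 4i + 5j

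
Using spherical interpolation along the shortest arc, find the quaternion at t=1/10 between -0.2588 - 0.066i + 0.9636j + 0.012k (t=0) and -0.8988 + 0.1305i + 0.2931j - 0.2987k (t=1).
-0.3501 - 0.0459i + 0.9353j - 0.0248k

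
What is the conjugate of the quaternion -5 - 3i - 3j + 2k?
-5 + 3i + 3j - 2k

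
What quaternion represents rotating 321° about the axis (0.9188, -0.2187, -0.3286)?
-0.9426 + 0.3067i - 0.073j - 0.1097k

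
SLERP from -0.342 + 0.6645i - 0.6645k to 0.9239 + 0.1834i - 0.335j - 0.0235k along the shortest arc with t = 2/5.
-0.7536 + 0.4021i + 0.1799j - 0.4879k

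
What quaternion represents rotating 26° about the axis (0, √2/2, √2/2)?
0.9744 + 0.1591j + 0.1591k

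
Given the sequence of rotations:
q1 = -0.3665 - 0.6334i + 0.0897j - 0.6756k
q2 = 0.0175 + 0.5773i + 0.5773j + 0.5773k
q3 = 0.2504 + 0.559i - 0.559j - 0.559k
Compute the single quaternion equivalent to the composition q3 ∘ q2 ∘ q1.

q2 · q1 = 0.6975 - 0.6645i - 0.1856j + 0.194k
q3 · q2 · q1 = 0.5508 + 0.0113i - 0.1734j - 0.8165k
0.5508 + 0.0113i - 0.1734j - 0.8165k


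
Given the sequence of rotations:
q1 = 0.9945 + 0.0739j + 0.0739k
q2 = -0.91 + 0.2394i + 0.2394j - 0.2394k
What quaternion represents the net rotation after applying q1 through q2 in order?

q2 · q1 = -0.905 + 0.2735i + 0.1531j - 0.2876k
-0.905 + 0.2735i + 0.1531j - 0.2876k


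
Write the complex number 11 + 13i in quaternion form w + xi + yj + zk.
11 + 13i + 0j + 0k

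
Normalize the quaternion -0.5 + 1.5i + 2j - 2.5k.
-0.14 + 0.4201i + 0.5601j - 0.7001k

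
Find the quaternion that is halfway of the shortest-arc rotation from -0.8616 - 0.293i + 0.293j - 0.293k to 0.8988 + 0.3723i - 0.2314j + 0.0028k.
-0.8909 - 0.3367i + 0.2654j - 0.1497k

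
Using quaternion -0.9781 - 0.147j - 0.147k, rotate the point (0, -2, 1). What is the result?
(0.863, -1.87, 0.87)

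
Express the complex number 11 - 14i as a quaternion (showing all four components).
11 - 14i + 0j + 0k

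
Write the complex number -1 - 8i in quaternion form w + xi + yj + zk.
-1 - 8i + 0j + 0k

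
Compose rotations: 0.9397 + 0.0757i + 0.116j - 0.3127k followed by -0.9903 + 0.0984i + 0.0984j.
-0.9494 - 0.0133i + 0.0084j + 0.3136k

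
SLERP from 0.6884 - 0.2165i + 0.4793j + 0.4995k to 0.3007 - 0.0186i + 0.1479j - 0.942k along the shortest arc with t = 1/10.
0.6215 - 0.2061i + 0.4413j + 0.6136k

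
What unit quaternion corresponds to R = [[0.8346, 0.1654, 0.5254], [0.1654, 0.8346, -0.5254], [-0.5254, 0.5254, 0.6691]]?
0.9136 + 0.2876i + 0.2876j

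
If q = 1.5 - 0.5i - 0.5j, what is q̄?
1.5 + 0.5i + 0.5j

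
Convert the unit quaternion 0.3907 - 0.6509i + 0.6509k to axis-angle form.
axis = (-√2/2, 0, √2/2), θ = 134°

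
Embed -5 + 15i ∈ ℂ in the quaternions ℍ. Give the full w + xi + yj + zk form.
-5 + 15i + 0j + 0k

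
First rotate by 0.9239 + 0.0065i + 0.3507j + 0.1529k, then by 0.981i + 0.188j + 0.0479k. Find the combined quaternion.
-0.0796 + 0.9183i + 0.024j + 0.3871k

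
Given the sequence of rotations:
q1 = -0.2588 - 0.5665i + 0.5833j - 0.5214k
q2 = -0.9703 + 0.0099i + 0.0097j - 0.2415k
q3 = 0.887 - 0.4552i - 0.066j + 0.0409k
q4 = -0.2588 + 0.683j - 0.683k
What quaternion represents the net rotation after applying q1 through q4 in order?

q2 · q1 = 0.1251 + 0.6829i - 0.4265j + 0.5797k
q3 · q2 · q1 = 0.37 + 0.528i - 0.0948j + 0.7585k
q4 · q3 · q2 · q1 = 0.487 + 0.3167i - 0.0834j - 0.8096k
0.487 + 0.3167i - 0.0834j - 0.8096k


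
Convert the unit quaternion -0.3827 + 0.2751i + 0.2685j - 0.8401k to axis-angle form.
axis = (0.2978, 0.2906, -0.9093), θ = 5π/4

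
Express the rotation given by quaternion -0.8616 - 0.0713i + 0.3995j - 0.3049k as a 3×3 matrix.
[[0.4949, -0.5824, -0.6449], [0.4684, 0.8039, -0.3665], [0.7319, -0.1208, 0.6706]]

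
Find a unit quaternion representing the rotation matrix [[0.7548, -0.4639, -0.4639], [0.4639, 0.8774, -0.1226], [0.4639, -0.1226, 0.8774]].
0.9367 - 0.2476j + 0.2476k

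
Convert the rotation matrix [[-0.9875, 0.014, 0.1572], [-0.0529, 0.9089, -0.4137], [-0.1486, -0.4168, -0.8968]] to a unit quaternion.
0.0785 - 0.01i + 0.9738j - 0.2132k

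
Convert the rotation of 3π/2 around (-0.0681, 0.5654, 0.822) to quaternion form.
-0.7071 - 0.0482i + 0.3998j + 0.5812k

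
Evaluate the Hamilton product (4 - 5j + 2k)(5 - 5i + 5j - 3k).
51 - 15i - 15j - 27k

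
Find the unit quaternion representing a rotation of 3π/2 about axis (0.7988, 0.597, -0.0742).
-0.7071 + 0.5648i + 0.4221j - 0.0525k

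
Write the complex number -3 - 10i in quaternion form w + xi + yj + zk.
-3 - 10i + 0j + 0k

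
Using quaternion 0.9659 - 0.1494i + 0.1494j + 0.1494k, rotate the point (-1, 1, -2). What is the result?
(-1.732, 0, -1.732)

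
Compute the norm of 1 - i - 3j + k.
√12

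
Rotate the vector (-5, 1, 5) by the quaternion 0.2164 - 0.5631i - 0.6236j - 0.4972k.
(3.729, 1.755, -5.832)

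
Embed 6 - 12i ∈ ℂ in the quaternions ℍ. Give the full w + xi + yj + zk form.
6 - 12i + 0j + 0k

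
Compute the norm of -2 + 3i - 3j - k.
√23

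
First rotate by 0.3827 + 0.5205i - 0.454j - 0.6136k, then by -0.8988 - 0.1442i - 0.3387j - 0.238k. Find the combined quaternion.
-0.5687 - 0.4232i + 0.0661j + 0.7022k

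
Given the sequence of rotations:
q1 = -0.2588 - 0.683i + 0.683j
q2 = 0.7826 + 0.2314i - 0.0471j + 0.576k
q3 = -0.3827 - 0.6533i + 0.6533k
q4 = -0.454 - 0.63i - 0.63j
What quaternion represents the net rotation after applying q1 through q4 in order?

q2 · q1 = -0.0123 - 0.9878i + 0.1533j - 0.0232k
q3 · q2 · q1 = -0.6255 + 0.2859i - 0.7192j - 0.0993k
q4 · q3 · q2 · q1 = 0.011 + 0.3268i + 0.658j + 0.6783k
0.011 + 0.3268i + 0.658j + 0.6783k


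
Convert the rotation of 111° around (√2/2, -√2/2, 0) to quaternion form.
0.5664 + 0.5827i - 0.5827j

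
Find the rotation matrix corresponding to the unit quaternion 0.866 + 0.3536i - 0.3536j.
[[0.7499, -0.2501, -0.6124], [-0.2501, 0.7499, -0.6124], [0.6124, 0.6124, 0.4999]]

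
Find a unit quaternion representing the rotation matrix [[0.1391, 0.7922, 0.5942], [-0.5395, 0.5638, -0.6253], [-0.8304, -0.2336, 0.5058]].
0.7431 + 0.1318i + 0.4793j - 0.448k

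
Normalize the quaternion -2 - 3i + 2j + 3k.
-0.3922 - 0.5883i + 0.3922j + 0.5883k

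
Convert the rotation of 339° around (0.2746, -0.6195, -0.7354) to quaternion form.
-0.9833 + 0.05i - 0.1129j - 0.134k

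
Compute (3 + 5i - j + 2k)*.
3 - 5i + j - 2k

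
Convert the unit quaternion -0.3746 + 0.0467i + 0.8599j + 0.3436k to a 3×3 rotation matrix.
[[-0.715, 0.3377, -0.6121], [-0.1771, 0.7595, 0.6259], [0.6763, 0.5559, -0.4832]]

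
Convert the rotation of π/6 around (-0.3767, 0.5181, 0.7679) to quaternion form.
0.9659 - 0.0975i + 0.1341j + 0.1987k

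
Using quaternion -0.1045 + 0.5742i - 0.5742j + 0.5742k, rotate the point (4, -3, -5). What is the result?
(-3.554, 0.536, 6.09)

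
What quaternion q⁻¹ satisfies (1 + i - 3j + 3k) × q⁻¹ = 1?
0.05 - 0.05i + 0.15j - 0.15k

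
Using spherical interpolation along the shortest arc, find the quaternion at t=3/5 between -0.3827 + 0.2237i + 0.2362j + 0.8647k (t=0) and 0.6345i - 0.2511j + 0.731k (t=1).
-0.1668 + 0.5041i - 0.0579j + 0.8454k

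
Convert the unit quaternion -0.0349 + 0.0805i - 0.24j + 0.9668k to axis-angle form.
axis = (0.0805, -0.2401, 0.9674), θ = 184°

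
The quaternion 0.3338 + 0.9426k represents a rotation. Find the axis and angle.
axis = (0, 0, 1), θ = 141°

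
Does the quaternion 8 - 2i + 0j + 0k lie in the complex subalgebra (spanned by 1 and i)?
Yes. The quaternion 8 - 2i has j- and k-coefficients y = z = 0, so it lies in the complex subalgebra spanned by 1 and i.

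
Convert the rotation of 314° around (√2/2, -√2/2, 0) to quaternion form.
-0.9205 + 0.2763i - 0.2763j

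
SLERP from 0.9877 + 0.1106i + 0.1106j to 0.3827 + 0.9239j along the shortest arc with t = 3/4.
0.6113 + 0.0333i + 0.7907j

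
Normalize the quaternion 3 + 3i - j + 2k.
0.6255 + 0.6255i - 0.2085j + 0.417k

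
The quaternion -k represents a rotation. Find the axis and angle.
axis = (0, 0, -1), θ = π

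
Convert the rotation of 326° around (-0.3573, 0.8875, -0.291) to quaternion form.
-0.9563 - 0.1045i + 0.2595j - 0.0851k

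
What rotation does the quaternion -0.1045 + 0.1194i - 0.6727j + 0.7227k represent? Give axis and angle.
axis = (0.1201, -0.6764, 0.7267), θ = 192°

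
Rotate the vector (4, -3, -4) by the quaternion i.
(4, 3, 4)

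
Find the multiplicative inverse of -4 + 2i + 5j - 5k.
-0.0571 - 0.0286i - 0.0714j + 0.0714k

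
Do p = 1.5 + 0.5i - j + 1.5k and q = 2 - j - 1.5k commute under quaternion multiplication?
No: pq = 4.25 + 4i - 2.75j + 0.25k ≠ 4.25 - 2i - 4.25j + 1.25k = qp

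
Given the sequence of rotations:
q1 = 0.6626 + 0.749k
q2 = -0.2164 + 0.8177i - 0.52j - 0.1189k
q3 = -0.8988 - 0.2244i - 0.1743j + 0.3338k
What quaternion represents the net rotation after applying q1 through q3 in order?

q2 · q1 = -0.0543 + 0.1523i - 0.957j - 0.2409k
q3 · q2 · q1 = -0.0034 + 0.2367i + 0.8664j + 0.4397k
-0.0034 + 0.2367i + 0.8664j + 0.4397k


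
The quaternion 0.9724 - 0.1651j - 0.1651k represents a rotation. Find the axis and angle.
axis = (0, -√2/2, -√2/2), θ = 27°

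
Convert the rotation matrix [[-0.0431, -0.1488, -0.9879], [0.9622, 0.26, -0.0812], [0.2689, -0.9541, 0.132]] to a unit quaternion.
0.5807 - 0.3758i - 0.5411j + 0.4783k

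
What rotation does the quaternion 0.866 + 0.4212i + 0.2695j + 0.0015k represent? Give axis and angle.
axis = (0.8423, 0.539, 0.003), θ = π/3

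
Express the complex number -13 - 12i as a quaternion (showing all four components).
-13 - 12i + 0j + 0k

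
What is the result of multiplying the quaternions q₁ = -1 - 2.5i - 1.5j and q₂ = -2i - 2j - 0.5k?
-8 + 2.75i + 0.75j + 2.5k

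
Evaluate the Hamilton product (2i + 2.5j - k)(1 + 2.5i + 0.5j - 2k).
-8.25 - 2.5i + 4j - 6.25k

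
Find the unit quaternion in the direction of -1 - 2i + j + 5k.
-0.1796 - 0.3592i + 0.1796j + 0.898k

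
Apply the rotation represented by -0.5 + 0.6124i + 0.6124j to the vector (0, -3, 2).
(-3.475, 0.475, 0.837)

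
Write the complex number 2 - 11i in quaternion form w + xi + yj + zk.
2 - 11i + 0j + 0k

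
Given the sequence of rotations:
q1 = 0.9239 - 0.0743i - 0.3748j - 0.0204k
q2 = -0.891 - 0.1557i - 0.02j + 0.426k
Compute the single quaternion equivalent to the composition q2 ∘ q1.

q2 · q1 = -0.8336 + 0.0824i + 0.2806j + 0.4686k
-0.8336 + 0.0824i + 0.2806j + 0.4686k


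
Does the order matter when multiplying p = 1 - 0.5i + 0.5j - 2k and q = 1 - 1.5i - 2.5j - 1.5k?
Yes: pq = -1.5 - 7.75i + 0.25j - 1.5k ≠ -1.5 + 3.75i - 4.25j - 5.5k = qp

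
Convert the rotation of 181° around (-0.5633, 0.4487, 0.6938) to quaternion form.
-0.0087 - 0.5633i + 0.4487j + 0.6938k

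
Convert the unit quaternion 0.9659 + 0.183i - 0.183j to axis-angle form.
axis = (√2/2, -√2/2, 0), θ = π/6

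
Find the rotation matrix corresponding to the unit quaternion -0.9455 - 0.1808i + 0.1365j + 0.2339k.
[[0.8533, 0.3929, -0.3427], [-0.4917, 0.8252, -0.278], [0.1735, 0.4057, 0.8974]]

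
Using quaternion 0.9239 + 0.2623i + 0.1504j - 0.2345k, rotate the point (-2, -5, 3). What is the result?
(-3.786, -4.719, 1.183)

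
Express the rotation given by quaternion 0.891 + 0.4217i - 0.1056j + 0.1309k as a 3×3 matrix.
[[0.9434, -0.3223, -0.0778], [0.1442, 0.6101, -0.7791], [0.2986, 0.7238, 0.622]]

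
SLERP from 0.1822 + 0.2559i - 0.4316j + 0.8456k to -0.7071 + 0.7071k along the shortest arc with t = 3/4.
-0.5258 + 0.0775i - 0.1307j + 0.8369k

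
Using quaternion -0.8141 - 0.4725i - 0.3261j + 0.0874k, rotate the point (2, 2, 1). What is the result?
(2.893, 0.582, 0.538)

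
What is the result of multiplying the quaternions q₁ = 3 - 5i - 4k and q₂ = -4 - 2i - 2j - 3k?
-34 + 6i - 13j + 17k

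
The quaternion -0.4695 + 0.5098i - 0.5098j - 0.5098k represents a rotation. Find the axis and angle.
axis = (√3/3, -√3/3, -√3/3), θ = 236°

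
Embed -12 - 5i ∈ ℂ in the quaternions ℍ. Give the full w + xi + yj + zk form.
-12 - 5i + 0j + 0k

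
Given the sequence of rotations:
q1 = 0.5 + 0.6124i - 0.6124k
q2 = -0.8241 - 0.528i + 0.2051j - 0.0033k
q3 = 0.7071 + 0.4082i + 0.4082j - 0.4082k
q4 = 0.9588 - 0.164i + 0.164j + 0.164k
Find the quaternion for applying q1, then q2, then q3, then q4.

q2 · q1 = -0.0907 - 0.8943i - 0.2228j + 0.3774k
q3 · q2 · q1 = 0.5459 - 0.6063i + 0.0164j + 0.578k
q4 · q3 · q2 · q1 = 0.3265 - 0.5787i + 0.1006j + 0.7405k
0.3265 - 0.5787i + 0.1006j + 0.7405k


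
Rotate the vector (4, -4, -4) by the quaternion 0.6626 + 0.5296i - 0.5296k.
(1.193, 0.488, -6.807)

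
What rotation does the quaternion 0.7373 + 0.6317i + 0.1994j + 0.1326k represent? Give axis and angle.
axis = (0.9351, 0.2952, 0.1963), θ = 85°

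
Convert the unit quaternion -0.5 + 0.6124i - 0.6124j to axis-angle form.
axis = (√2/2, -√2/2, 0), θ = 4π/3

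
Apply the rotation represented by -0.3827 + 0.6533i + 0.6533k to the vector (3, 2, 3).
(4, -1.414, 2)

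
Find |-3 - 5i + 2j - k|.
√39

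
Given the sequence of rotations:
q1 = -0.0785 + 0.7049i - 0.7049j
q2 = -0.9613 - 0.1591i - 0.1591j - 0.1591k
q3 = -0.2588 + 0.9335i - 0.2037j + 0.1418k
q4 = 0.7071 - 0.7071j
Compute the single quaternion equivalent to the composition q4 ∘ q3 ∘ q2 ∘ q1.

q2 · q1 = 0.0755 - 0.7773i + 0.578j + 0.2368k
q3 · q2 · q1 = 0.7902 + 0.1414i - 0.4962j + 0.3306k
q4 · q3 · q2 · q1 = 0.2079 - 0.1338i - 0.9096j + 0.3338k
0.2079 - 0.1338i - 0.9096j + 0.3338k


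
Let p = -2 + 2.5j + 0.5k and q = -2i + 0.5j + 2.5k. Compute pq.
-2.5 + 10i - 2j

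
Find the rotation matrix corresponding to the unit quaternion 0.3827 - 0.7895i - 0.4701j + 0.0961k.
[[0.5395, 0.6687, -0.5116], [0.8158, -0.2651, 0.5139], [0.2081, -0.6946, -0.6886]]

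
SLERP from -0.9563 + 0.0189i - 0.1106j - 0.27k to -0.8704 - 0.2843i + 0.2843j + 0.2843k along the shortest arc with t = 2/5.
-0.9911 - 0.1117i + 0.053j - 0.0491k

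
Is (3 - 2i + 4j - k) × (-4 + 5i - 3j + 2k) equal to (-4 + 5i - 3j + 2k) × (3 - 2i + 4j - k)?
No: pq = 12 + 28i - 26j - 4k ≠ 12 + 18i - 24j + 24k = qp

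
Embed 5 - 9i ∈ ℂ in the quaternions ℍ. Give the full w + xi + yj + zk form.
5 - 9i + 0j + 0k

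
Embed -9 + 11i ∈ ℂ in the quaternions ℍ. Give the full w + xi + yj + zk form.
-9 + 11i + 0j + 0k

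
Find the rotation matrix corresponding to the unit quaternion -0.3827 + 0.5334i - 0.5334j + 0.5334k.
[[-0.1381, -0.1608, 0.9773], [-0.9773, -0.1381, -0.1608], [0.1608, -0.9773, -0.1381]]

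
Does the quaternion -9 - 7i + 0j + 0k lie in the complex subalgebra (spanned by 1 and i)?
Yes. The quaternion -9 - 7i has j- and k-coefficients y = z = 0, so it lies in the complex subalgebra spanned by 1 and i.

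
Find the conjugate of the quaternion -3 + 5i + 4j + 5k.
-3 - 5i - 4j - 5k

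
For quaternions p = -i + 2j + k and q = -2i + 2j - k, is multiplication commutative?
No: pq = -5 - 4i - 3j + 2k ≠ -5 + 4i + 3j - 2k = qp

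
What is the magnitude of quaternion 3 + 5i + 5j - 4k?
√75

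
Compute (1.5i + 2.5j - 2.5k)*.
-1.5i - 2.5j + 2.5k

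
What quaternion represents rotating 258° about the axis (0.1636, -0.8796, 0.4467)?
-0.6293 + 0.1271i - 0.6836j + 0.3472k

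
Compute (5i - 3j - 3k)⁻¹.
-0.1163i + 0.0698j + 0.0698k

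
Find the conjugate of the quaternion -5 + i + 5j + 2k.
-5 - i - 5j - 2k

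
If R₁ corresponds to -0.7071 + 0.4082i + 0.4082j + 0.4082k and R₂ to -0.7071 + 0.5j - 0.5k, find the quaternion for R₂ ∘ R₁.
0.5 + 0.1196i - 0.8463j - 0.1392k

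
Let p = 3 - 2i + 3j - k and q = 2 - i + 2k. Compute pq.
6 - i + 11j + 7k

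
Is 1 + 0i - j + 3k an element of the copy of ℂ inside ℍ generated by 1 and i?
No. The quaternion 1 - j + 3k has j-coefficient y = -1 and k-coefficient z = 3, not both zero, so it does not lie in the complex subalgebra spanned by 1 and i.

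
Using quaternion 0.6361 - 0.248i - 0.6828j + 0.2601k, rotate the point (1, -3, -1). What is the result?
(0.907, -1.516, 2.807)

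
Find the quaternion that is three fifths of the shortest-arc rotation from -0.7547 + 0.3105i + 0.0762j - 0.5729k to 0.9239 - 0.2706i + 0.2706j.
-0.9096 + 0.3048i - 0.1387j - 0.2461k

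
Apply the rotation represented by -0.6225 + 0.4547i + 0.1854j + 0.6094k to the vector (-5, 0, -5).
(-2.559, -1.01, -6.514)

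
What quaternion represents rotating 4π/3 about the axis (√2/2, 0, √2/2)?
-0.5 + 0.6124i + 0.6124k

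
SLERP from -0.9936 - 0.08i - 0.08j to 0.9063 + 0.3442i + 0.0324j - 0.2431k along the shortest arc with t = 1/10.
-0.991 - 0.1076i - 0.0756j + 0.0249k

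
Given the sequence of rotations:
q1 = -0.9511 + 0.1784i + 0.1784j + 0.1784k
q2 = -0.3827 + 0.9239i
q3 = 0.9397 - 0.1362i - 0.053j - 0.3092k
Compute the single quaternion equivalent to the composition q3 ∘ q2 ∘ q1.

q2 · q1 = 0.1992 - 0.947i - 0.2331j + 0.0966k
q3 · q2 · q1 = 0.0757 - 0.9942i + 0.0764j + 0.0107k
0.0757 - 0.9942i + 0.0764j + 0.0107k


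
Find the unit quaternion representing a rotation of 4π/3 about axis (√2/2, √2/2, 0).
-0.5 + 0.6124i + 0.6124j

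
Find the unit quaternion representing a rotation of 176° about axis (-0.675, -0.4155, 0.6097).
0.0349 - 0.6746i - 0.4152j + 0.6093k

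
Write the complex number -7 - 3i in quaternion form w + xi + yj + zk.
-7 - 3i + 0j + 0k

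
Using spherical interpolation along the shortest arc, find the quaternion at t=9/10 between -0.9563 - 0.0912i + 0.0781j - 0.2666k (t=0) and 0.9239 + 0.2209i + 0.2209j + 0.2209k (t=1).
-0.9318 - 0.2088i - 0.1916j - 0.2267k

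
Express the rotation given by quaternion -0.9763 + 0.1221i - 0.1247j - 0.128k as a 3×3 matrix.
[[0.9361, -0.2804, 0.2122], [0.2195, 0.9374, 0.2703], [-0.2747, -0.2065, 0.9391]]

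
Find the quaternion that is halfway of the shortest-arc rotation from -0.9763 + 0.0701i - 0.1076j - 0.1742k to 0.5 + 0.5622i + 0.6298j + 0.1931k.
-0.8384 - 0.2795i - 0.4188j - 0.2086k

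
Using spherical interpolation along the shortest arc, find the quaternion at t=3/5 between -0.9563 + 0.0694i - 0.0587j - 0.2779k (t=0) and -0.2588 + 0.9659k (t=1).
-0.3482 + 0.0403i - 0.0341j - 0.9359k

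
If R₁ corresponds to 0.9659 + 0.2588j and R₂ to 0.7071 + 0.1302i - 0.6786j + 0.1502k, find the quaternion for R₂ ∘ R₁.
0.8586 + 0.0869i - 0.4725j + 0.1788k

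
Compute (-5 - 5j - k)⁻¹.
-0.098 + 0.098j + 0.0196k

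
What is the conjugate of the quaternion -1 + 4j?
-1 - 4j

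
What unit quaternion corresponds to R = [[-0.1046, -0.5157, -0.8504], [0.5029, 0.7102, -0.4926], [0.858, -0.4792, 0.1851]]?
0.6691 + 0.005i - 0.6383j + 0.3806k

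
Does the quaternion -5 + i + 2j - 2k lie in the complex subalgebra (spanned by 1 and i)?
No. The quaternion -5 + i + 2j - 2k has j-coefficient y = 2 and k-coefficient z = -2, not both zero, so it does not lie in the complex subalgebra spanned by 1 and i.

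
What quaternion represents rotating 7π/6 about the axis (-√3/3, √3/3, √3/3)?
-0.2588 - 0.5577i + 0.5577j + 0.5577k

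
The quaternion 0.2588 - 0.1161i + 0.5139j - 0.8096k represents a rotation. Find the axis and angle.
axis = (-0.1202, 0.532, -0.8382), θ = 5π/6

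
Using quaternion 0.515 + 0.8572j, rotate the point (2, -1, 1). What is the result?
(-0.056, -1, -2.235)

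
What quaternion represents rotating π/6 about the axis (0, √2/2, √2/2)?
0.9659 + 0.183j + 0.183k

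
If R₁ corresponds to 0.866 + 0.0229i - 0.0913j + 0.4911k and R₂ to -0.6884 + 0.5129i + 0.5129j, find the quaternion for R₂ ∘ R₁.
-0.5611 + 0.6803i + 0.2551j - 0.3966k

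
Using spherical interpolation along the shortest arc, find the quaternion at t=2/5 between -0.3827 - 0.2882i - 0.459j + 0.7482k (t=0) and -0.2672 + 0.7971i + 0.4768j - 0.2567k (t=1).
-0.1332 - 0.5626i - 0.529j + 0.6212k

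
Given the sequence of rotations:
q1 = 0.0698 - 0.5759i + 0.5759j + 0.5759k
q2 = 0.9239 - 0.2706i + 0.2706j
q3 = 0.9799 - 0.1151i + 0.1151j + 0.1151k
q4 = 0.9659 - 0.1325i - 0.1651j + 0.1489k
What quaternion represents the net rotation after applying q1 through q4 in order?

q2 · q1 = -0.2472 - 0.3951i + 0.7068j + 0.5321k
q3 · q2 · q1 = -0.4303 - 0.3788i + 0.6799j + 0.4571k
q4 · q3 · q2 · q1 = -0.4216 - 0.4856i + 0.7319j + 0.2248k
-0.4216 - 0.4856i + 0.7319j + 0.2248k


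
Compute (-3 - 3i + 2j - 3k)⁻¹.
-0.0968 + 0.0968i - 0.0645j + 0.0968k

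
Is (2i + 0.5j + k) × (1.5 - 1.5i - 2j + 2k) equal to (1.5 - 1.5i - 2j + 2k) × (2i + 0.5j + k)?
No: pq = 2 + 6i - 4.75j - 1.75k ≠ 2 + 6.25j + 4.75k = qp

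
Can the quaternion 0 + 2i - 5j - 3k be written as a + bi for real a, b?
No. The quaternion 2i - 5j - 3k has j-coefficient y = -5 and k-coefficient z = -3, not both zero, so it does not lie in the complex subalgebra spanned by 1 and i.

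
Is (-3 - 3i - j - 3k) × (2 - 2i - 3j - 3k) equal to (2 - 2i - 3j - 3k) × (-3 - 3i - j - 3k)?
No: pq = -24 - 6i + 4j + 10k ≠ -24 + 6i + 10j - 4k = qp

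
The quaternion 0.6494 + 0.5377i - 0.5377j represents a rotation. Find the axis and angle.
axis = (√2/2, -√2/2, 0), θ = 99°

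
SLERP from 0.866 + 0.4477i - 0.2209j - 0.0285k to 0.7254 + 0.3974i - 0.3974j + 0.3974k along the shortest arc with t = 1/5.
0.8538 + 0.446i - 0.2619j + 0.0595k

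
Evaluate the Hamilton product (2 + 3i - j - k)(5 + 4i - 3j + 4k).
-1 + 16i - 27j - 2k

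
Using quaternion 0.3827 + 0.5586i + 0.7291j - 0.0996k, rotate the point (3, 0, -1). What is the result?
(-0.696, 2.788, -1.321)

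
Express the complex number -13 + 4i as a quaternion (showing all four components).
-13 + 4i + 0j + 0k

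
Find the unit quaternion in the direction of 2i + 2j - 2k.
0.5774i + 0.5774j - 0.5774k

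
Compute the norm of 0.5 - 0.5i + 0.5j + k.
1.323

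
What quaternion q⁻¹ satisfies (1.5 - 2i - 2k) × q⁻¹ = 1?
0.1463 + 0.1951i + 0.1951k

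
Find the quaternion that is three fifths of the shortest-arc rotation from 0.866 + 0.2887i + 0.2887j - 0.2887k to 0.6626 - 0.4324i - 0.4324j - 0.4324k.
0.8711 - 0.1597i - 0.1597j - 0.4361k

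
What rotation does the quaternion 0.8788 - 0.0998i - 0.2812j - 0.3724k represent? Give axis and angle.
axis = (-0.2091, -0.5893, -0.7804), θ = 57°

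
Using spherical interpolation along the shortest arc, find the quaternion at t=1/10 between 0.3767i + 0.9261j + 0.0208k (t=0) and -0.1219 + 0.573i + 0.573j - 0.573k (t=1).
-0.0134 + 0.4082i + 0.9117j - 0.0439k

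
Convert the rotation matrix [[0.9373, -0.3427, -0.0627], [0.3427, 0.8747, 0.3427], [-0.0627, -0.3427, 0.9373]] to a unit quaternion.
0.9682 - 0.177i + 0.177k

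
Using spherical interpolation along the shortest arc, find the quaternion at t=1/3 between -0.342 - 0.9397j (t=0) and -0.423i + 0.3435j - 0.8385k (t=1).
-0.2662 + 0.1798i - 0.8774j + 0.3564k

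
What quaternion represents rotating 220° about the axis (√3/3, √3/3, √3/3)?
-0.342 + 0.5425i + 0.5425j + 0.5425k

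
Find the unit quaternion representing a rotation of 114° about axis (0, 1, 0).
0.5446 + 0.8387j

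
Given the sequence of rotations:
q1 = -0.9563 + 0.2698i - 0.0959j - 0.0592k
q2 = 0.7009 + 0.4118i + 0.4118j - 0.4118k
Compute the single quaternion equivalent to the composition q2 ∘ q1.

q2 · q1 = -0.7663 - 0.2686i - 0.5477j + 0.2017k
-0.7663 - 0.2686i - 0.5477j + 0.2017k


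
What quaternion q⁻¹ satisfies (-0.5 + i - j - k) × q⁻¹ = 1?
-0.1538 - 0.3077i + 0.3077j + 0.3077k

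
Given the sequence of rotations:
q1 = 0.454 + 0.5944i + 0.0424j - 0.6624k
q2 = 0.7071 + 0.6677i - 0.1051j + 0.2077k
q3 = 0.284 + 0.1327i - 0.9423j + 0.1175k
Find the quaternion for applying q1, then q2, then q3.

q2 · q1 = 0.0662 + 0.7842i + 0.548j - 0.2833k
q3 · q2 · q1 = 0.4644 + 0.4341i + 0.223j + 0.739k
0.4644 + 0.4341i + 0.223j + 0.739k


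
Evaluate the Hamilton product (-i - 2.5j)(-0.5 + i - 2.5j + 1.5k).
-5.25 - 3.25i + 2.75j + 5k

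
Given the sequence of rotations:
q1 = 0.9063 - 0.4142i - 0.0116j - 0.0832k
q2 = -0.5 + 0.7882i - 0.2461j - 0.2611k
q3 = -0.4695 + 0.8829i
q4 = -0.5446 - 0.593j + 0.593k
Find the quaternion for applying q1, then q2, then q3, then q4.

q2 · q1 = -0.1513 + 0.9389i - 0.0435j - 0.3061k
q3 · q2 · q1 = -0.7579 - 0.5744i + 0.2907j + 0.1053k
q4 · q3 · q2 · q1 = 0.5227 + 0.078i - 0.0495j - 0.8474k
0.5227 + 0.078i - 0.0495j - 0.8474k


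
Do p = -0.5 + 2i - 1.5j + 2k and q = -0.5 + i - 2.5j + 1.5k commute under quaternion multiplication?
No: pq = -8.5 + 1.25i + j - 5.25k ≠ -8.5 - 4.25i + 3j + 1.75k = qp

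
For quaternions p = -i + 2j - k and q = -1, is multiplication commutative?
Yes: pq = qp = i - 2j + k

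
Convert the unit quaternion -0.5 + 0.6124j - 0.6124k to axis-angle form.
axis = (0, √2/2, -√2/2), θ = 4π/3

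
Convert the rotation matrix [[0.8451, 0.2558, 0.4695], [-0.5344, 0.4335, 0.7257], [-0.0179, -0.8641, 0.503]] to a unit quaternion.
0.8339 - 0.4766i + 0.1461j - 0.2369k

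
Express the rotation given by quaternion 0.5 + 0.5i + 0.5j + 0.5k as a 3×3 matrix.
[[0, 0, 1], [1, 0, 0], [0, 1, 0]]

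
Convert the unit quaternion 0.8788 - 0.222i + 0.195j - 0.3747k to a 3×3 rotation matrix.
[[0.6431, 0.572, 0.5091], [-0.7452, 0.6206, 0.2441], [-0.1764, -0.5363, 0.8254]]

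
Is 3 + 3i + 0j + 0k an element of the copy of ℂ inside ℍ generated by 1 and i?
Yes. The quaternion 3 + 3i has j- and k-coefficients y = z = 0, so it lies in the complex subalgebra spanned by 1 and i.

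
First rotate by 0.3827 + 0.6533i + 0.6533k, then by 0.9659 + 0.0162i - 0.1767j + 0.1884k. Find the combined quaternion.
0.236 + 0.5218i + 0.0449j + 0.8186k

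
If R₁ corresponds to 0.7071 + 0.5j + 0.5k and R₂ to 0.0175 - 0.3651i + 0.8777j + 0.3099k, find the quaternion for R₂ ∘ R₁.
-0.5814 + 0.0257i + 0.8119j + 0.0453k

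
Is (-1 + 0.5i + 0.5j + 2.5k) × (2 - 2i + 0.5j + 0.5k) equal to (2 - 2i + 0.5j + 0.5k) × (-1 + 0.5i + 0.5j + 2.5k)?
No: pq = -2.5 + 2i - 4.75j + 5.75k ≠ -2.5 + 4i + 5.75j + 3.25k = qp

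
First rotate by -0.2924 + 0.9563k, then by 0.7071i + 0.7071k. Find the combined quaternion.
-0.6762 - 0.2068i - 0.6762j - 0.2068k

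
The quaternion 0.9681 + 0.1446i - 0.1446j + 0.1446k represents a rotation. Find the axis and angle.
axis = (√3/3, -√3/3, √3/3), θ = 29°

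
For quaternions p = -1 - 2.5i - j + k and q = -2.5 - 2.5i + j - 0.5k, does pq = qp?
No: pq = -2.25 + 8.25i - 2.25j - 7k ≠ -2.25 + 9.25i + 5.25j + 3k = qp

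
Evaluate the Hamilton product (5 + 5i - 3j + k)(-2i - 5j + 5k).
-10 - 20i - 52j - 6k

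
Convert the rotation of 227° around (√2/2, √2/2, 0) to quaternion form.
-0.3987 + 0.6485i + 0.6485j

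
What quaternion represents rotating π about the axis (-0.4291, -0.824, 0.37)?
-0.4291i - 0.824j + 0.37k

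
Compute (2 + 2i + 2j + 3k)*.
2 - 2i - 2j - 3k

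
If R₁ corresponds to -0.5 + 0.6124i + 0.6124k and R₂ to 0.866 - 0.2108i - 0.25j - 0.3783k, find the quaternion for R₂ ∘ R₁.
-0.0722 + 0.4826i + 0.0224j + 0.8726k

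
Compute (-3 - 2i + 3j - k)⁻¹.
-0.1304 + 0.087i - 0.1304j + 0.0435k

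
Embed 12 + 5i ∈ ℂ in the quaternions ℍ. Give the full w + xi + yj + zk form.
12 + 5i + 0j + 0k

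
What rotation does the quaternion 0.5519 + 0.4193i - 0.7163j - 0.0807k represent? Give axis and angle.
axis = (0.5028, -0.859, -0.0968), θ = 113°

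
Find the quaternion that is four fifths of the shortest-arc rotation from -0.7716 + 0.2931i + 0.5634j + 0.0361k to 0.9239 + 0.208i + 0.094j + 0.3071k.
-0.9605 - 0.1081i + 0.051j - 0.2515k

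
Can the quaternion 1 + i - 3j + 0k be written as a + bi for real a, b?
No. The quaternion 1 + i - 3j has j-coefficient y = -3 and k-coefficient z = 0, not both zero, so it does not lie in the complex subalgebra spanned by 1 and i.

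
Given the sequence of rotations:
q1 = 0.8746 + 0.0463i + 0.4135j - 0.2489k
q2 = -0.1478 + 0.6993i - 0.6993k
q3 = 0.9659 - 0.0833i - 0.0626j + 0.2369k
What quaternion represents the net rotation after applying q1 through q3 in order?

q2 · q1 = -0.3357 + 0.8939i + 0.0806j - 0.2857k
q3 · q2 · q1 = -0.1771 + 0.8902i + 0.2868j - 0.3062k
-0.1771 + 0.8902i + 0.2868j - 0.3062k


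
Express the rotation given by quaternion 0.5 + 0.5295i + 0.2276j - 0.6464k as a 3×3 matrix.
[[0.0607, 0.8874, -0.4569], [-0.4054, -0.3964, -0.8237], [-0.9121, 0.2353, 0.3357]]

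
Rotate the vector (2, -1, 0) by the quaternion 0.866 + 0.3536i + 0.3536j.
(1.25, -0.25, -1.837)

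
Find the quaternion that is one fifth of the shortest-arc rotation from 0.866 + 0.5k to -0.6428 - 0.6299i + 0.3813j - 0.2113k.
0.8692 + 0.1417i - 0.0858j + 0.4659k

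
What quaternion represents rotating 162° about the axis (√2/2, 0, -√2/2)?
0.1564 + 0.6984i - 0.6984k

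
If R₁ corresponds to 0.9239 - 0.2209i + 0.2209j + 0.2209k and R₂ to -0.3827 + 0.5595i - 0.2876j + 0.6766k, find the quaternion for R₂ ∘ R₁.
-0.3159 + 0.3885i - 0.6233j + 0.6006k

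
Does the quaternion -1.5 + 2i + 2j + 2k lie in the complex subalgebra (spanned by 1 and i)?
No. The quaternion -1.5 + 2i + 2j + 2k has j-coefficient y = 2 and k-coefficient z = 2, not both zero, so it does not lie in the complex subalgebra spanned by 1 and i.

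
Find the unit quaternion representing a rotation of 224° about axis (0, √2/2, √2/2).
-0.3746 + 0.6556j + 0.6556k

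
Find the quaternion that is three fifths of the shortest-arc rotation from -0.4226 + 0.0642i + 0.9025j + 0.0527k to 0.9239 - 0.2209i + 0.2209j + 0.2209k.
-0.9174 + 0.1997i + 0.3156j - 0.1374k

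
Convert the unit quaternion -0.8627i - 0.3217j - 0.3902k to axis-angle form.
axis = (-0.8627, -0.3217, -0.3902), θ = π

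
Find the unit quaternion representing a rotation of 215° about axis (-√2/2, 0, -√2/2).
-0.3007 - 0.6744i - 0.6744k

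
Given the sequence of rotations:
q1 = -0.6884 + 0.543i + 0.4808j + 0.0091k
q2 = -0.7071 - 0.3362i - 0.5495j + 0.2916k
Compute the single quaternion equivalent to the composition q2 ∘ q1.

q2 · q1 = 0.9309 - 0.2977i + 0.1997j - 0.0704k
0.9309 - 0.2977i + 0.1997j - 0.0704k


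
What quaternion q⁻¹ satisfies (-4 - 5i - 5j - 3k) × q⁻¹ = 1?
-0.0533 + 0.0667i + 0.0667j + 0.04k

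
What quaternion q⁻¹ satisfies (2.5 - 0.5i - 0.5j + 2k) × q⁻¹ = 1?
0.2326 + 0.0465i + 0.0465j - 0.186k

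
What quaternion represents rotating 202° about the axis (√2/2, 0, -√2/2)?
-0.1908 + 0.6941i - 0.6941k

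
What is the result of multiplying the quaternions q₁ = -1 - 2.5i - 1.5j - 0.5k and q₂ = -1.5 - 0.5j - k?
0.25 + 5i + 0.25j + 3k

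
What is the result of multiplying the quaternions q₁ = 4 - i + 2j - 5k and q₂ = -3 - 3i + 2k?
-5 - 5i + 11j + 29k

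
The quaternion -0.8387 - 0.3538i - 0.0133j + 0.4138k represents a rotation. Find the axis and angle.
axis = (-0.6497, -0.0244, 0.7598), θ = 294°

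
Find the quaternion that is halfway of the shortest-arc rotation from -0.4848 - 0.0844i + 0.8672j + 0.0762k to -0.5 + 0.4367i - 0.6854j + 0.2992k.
0.0092 - 0.3153i + 0.9393j - 0.1349k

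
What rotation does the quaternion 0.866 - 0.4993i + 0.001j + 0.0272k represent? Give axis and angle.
axis = (-0.9985, 0.002, 0.0544), θ = π/3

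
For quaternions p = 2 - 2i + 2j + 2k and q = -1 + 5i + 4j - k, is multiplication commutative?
No: pq = 2 + 2i + 14j - 22k ≠ 2 + 22i - 2j + 14k = qp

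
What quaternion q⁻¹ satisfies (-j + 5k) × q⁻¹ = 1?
0.0385j - 0.1923k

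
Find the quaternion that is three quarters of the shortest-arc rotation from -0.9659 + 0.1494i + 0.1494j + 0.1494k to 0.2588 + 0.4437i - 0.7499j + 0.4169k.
-0.5496 - 0.334i + 0.6999j - 0.3108k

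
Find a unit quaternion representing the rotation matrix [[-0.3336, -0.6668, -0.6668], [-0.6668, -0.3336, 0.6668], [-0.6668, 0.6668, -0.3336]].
-0.5774i + 0.5774j + 0.5774k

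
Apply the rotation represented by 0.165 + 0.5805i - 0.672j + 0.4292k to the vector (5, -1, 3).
(0.393, -5.456, 2.254)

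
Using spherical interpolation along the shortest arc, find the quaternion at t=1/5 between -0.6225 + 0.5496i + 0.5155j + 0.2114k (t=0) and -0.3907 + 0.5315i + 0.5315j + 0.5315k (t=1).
-0.583 + 0.553i + 0.5254j + 0.2798k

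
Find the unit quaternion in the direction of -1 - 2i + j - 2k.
-0.3162 - 0.6325i + 0.3162j - 0.6325k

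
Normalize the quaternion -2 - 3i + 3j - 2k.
-0.3922 - 0.5883i + 0.5883j - 0.3922k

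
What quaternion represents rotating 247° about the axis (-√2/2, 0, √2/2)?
-0.5519 - 0.5896i + 0.5896k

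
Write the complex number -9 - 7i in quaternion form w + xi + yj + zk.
-9 - 7i + 0j + 0k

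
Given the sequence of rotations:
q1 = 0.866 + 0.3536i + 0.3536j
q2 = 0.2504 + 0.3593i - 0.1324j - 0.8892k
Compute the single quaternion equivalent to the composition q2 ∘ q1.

q2 · q1 = 0.1366 + 0.7141i - 0.3405j - 0.5962k
0.1366 + 0.7141i - 0.3405j - 0.5962k


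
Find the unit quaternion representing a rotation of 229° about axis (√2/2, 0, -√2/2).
-0.4147 + 0.6434i - 0.6434k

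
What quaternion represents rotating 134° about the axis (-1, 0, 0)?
0.3907 - 0.9205i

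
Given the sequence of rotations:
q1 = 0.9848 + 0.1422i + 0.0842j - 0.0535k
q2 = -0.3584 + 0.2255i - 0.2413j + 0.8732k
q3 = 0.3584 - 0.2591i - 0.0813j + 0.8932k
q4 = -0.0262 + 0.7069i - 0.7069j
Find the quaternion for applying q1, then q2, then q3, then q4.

q2 · q1 = -0.318 + 0.1105i - 0.1316j + 0.9324k
q3 · q2 · q1 = -0.9289 + 0.1637i + 0.319j + 0.0932k
q4 · q3 · q2 · q1 = 0.1341 - 0.7268i + 0.5824j + 0.3388k
0.1341 - 0.7268i + 0.5824j + 0.3388k


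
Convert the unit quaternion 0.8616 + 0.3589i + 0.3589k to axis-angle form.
axis = (√2/2, 0, √2/2), θ = 61°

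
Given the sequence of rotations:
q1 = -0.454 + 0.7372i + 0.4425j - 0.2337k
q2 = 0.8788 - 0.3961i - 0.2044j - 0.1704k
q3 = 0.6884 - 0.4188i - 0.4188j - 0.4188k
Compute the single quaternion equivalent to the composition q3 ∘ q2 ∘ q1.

q2 · q1 = -0.0563 + 0.9509i + 0.2635j - 0.1526k
q3 · q2 · q1 = 0.4059 + 0.8524i - 0.2572j + 0.2064k
0.4059 + 0.8524i - 0.2572j + 0.2064k


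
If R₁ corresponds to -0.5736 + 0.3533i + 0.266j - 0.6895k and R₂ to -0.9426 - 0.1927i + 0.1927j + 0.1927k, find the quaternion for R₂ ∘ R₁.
0.6904 - 0.4066i - 0.4261j + 0.4201k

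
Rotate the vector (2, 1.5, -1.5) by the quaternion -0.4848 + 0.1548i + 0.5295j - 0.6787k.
(-0.62, 2.543, -1.284)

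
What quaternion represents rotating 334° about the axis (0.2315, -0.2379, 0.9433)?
-0.9744 + 0.0521i - 0.0535j + 0.2122k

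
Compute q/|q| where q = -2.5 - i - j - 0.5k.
-0.8575 - 0.343i - 0.343j - 0.1715k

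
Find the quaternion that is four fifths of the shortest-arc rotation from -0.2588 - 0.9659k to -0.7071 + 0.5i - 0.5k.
-0.6494 + 0.4181i - 0.6351k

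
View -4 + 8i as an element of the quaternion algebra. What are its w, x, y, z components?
-4 + 8i + 0j + 0k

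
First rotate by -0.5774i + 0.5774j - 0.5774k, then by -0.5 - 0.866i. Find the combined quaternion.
-0.5 + 0.2887i - 0.7887j - 0.2113k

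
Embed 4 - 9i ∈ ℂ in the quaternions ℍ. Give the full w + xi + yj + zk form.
4 - 9i + 0j + 0k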